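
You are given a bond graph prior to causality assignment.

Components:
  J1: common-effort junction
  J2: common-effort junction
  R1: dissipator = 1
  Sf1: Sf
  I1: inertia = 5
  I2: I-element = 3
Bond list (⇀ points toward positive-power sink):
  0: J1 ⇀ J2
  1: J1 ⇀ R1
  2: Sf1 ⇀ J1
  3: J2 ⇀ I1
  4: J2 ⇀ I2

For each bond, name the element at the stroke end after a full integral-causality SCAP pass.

#0 stroke→J2
#1 stroke→J1
#2 stroke→Sf1
#3 stroke→I1
#4 stroke→I2

b2 stroke at Sf1  (Sf1: flow source, stroke at near end)
b3 stroke at I1  (I1 outputs flow p/I1)
b4 stroke at I2  (prefer integral on I2)
b0 stroke at J2  (closing 0-jn rule on J2)
b1 stroke at J1  (J1 needs exactly one e-in)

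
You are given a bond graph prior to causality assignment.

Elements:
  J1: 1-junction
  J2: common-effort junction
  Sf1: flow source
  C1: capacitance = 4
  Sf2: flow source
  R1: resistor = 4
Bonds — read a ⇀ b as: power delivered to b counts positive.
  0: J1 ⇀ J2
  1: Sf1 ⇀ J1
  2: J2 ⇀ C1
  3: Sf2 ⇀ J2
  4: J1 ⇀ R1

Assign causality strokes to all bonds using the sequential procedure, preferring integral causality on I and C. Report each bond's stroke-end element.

b1 stroke at Sf1  (Sf1: flow source, stroke at near end)
b3 stroke at Sf2  (Sf2 (Sf) sets flow on bond)
b0 stroke at J1  (J1 flow already set via bond 1)
b4 stroke at J1  (J1 flow already set via bond 1)
b2 stroke at J2  (only one effort-in slot at J2)

#0 |J1
#1 |Sf1
#2 |J2
#3 |Sf2
#4 |J1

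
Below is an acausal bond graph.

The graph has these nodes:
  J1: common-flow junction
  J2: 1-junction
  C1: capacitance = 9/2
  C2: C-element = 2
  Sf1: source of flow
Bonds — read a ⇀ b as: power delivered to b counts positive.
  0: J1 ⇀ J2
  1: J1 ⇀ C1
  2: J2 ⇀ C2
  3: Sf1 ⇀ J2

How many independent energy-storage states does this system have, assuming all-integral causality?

2  (C1, C2 all integral)

#3 →Sf1  (Sf1 fixes flow; stroke at Sf1)
#0 →J2  (common-f at J2 fixed by 3)
#2 →J2  (common-f at J2 fixed by 3)
#1 →J1  (1-jn J1 has f-setter on 0)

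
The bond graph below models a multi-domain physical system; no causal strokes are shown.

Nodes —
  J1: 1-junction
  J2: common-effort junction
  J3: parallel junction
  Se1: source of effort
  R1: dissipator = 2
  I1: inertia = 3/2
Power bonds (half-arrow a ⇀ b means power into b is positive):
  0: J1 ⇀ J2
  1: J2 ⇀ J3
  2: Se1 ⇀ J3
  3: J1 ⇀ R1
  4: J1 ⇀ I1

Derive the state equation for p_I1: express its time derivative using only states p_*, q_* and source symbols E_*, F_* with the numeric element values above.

bond 2 stroke at J3  (source Se1 imposes e)
bond 1 stroke at J2  (J3 effort already set via bond 2)
bond 0 stroke at J1  (J2: bond 1 brought effort, rest push out)
bond 4 stroke at I1  (prefer integral on I1)
bond 3 stroke at J1  (J1 flow already set via bond 4)

dp_I1/dt = -E_Se1 - 4*p_I1/3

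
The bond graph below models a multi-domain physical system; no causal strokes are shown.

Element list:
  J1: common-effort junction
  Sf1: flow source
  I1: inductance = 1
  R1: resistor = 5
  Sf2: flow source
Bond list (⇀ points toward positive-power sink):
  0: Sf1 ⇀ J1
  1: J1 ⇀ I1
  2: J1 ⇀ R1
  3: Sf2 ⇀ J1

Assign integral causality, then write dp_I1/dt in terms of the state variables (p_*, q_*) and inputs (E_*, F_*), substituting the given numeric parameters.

dp_I1/dt = 5*F_Sf1 + 5*F_Sf2 - 5*p_I1

β0 stroke at Sf1  (Sf1 fixes flow; stroke at Sf1)
β3 stroke at Sf2  (source Sf2 imposes f)
β1 stroke at I1  (I1 integral (f out))
β2 stroke at J1  (closing 0-jn rule on J1)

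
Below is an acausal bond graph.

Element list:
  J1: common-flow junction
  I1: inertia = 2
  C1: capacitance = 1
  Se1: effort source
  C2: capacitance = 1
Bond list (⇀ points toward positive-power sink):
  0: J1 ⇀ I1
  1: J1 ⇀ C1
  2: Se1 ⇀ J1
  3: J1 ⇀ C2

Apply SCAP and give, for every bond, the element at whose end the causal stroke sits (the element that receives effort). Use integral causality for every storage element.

b2 |J1  (Se1 (Se) sets effort on bond)
b0 |I1  (I1 outputs flow p/I1)
b1 |J1  (J1: bond 0 brought flow, rest push out)
b3 |J1  (1-jn J1 has f-setter on 0)

b0 stroke at I1
b1 stroke at J1
b2 stroke at J1
b3 stroke at J1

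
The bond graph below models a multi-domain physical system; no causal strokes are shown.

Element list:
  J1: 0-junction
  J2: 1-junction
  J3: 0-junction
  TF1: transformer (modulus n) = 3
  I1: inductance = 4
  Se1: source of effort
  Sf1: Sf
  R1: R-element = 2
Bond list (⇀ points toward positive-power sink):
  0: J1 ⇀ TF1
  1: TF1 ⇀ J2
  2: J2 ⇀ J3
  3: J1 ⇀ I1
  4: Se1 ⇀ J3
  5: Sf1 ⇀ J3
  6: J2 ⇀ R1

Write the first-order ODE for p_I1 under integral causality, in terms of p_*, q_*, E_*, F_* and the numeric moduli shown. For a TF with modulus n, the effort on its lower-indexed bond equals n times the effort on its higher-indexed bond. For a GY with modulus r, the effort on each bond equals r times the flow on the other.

dp_I1/dt = 3*E_Se1 - 9*p_I1/2

b4 stroke at J3  (source Se1 imposes e)
b5 stroke at Sf1  (Sf1 (Sf) sets flow on bond)
b2 stroke at J2  (J3: bond 4 brought effort, rest push out)
b3 stroke at I1  (I1 outputs flow p/I1)
b0 stroke at J1  (only one effort-in slot at J1)
b1 stroke at TF1  (TF TF1: opposite of bond 0)
b6 stroke at J2  (common-f at J2 fixed by 1)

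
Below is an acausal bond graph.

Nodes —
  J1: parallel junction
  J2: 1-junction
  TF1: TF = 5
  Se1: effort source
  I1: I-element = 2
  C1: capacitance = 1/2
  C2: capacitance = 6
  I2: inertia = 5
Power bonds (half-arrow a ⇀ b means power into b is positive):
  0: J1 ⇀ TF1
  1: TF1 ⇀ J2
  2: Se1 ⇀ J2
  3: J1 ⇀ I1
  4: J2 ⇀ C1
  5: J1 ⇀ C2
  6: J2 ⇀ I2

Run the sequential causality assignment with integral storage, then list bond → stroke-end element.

#0 stroke at TF1
#1 stroke at J2
#2 stroke at J2
#3 stroke at I1
#4 stroke at J2
#5 stroke at J1
#6 stroke at I2

b2 |J2  (Se1 (Se) sets effort on bond)
b3 |I1  (I1 integral (f out))
b4 |J2  (prefer integral on C1)
b5 |J1  (prefer integral on C2)
b0 |TF1  (common-e at J1 fixed by 5)
b1 |J2  (TF1: transformer flips bond 0)
b6 |I2  (J2: last free bond brings flow in)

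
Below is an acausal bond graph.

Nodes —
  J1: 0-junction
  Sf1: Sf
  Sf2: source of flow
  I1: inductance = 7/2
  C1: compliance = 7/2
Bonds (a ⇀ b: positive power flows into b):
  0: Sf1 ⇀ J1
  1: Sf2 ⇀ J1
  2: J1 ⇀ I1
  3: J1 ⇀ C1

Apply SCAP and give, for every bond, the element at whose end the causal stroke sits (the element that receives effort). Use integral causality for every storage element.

β0 |Sf1  (Sf1 (Sf) sets flow on bond)
β1 |Sf2  (Sf2 fixes flow; stroke at Sf2)
β2 |I1  (I1 integral (f out))
β3 |J1  (J1 needs exactly one e-in)

β0 stroke→Sf1
β1 stroke→Sf2
β2 stroke→I1
β3 stroke→J1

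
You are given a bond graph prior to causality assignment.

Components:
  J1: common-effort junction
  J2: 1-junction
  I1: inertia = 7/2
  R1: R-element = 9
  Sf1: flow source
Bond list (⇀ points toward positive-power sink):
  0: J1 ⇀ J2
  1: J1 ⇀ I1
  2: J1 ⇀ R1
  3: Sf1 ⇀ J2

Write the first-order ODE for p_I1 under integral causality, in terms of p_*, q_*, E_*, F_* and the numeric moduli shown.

#3 |Sf1  (Sf1 fixes flow; stroke at Sf1)
#0 |J2  (common-f at J2 fixed by 3)
#1 |I1  (I1: I, integral causality)
#2 |J1  (only one effort-in slot at J1)

dp_I1/dt = -9*F_Sf1 - 18*p_I1/7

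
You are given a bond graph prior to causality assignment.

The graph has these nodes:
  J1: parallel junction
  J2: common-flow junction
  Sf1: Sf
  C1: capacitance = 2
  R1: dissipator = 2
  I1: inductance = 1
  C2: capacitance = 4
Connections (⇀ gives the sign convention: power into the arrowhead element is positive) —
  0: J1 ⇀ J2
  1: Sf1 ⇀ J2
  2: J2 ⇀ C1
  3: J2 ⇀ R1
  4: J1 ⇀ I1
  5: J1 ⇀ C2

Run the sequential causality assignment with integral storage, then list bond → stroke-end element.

bond 1 stroke→Sf1  (Sf1: flow source, stroke at near end)
bond 0 stroke→J2  (common-f at J2 fixed by 1)
bond 2 stroke→J2  (J2 flow already set via bond 1)
bond 3 stroke→J2  (common-f at J2 fixed by 1)
bond 4 stroke→I1  (I1: I, integral causality)
bond 5 stroke→J1  (only one effort-in slot at J1)

β0 stroke at J2
β1 stroke at Sf1
β2 stroke at J2
β3 stroke at J2
β4 stroke at I1
β5 stroke at J1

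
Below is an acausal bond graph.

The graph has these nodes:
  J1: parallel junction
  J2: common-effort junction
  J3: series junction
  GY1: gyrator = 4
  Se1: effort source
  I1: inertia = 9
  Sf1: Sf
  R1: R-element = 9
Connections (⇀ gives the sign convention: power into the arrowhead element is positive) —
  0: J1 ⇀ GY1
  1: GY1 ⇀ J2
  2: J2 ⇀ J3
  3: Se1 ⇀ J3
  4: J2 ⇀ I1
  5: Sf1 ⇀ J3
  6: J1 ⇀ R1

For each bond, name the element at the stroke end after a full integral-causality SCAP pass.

bond 0 stroke at J1
bond 1 stroke at J2
bond 2 stroke at J3
bond 3 stroke at J3
bond 4 stroke at I1
bond 5 stroke at Sf1
bond 6 stroke at R1

bond 3 →J3  (Se1: effort source, stroke at far end)
bond 5 →Sf1  (Sf1 (Sf) sets flow on bond)
bond 2 →J3  (J3 flow already set via bond 5)
bond 4 →I1  (prefer integral on I1)
bond 1 →J2  (J2 needs exactly one e-in)
bond 0 →J1  (GY1: gyrator matches bond 1)
bond 6 →R1  (0-jn J1 has e-setter on 0)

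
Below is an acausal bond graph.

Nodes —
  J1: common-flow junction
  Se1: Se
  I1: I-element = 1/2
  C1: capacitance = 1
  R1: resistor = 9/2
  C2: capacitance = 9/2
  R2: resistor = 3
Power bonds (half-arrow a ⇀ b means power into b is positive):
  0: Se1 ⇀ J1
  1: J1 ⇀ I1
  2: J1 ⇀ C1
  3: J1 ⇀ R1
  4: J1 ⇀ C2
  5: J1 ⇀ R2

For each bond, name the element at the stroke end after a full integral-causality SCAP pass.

b0 stroke→J1
b1 stroke→I1
b2 stroke→J1
b3 stroke→J1
b4 stroke→J1
b5 stroke→J1

b0 stroke at J1  (Se1 fixes effort; stroke away)
b1 stroke at I1  (I1 integral (f out))
b2 stroke at J1  (1-jn J1 has f-setter on 1)
b3 stroke at J1  (1-jn J1 has f-setter on 1)
b4 stroke at J1  (J1 flow already set via bond 1)
b5 stroke at J1  (J1 flow already set via bond 1)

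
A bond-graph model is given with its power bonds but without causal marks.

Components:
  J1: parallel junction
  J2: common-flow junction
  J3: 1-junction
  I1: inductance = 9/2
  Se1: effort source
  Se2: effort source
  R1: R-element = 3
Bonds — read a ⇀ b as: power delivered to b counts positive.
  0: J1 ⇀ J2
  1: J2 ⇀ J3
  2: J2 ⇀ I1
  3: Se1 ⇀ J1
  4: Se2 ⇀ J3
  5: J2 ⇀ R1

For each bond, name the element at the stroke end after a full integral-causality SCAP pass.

b0 stroke→J2
b1 stroke→J2
b2 stroke→I1
b3 stroke→J1
b4 stroke→J3
b5 stroke→J2

#3 stroke→J1  (source Se1 imposes e)
#4 stroke→J3  (source Se2 imposes e)
#0 stroke→J2  (0-jn J1 has e-setter on 3)
#1 stroke→J2  (J3: last free bond brings flow in)
#2 stroke→I1  (I1 outputs flow p/I1)
#5 stroke→J2  (J2 flow already set via bond 2)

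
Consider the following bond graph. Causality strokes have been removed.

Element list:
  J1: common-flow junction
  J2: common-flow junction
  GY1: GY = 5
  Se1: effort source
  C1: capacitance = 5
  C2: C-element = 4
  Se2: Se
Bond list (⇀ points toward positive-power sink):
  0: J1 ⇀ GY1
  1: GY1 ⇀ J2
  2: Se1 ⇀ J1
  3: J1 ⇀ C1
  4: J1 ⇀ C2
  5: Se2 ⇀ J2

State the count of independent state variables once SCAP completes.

b2 →J1  (Se1 fixes effort; stroke away)
b5 →J2  (Se2: effort source, stroke at far end)
b1 →GY1  (J2 needs exactly one f-in)
b0 →GY1  (GY1 both-in/both-out from 1)
b3 →J1  (common-f at J1 fixed by 0)
b4 →J1  (1-jn J1 has f-setter on 0)

2  (C1, C2 all integral)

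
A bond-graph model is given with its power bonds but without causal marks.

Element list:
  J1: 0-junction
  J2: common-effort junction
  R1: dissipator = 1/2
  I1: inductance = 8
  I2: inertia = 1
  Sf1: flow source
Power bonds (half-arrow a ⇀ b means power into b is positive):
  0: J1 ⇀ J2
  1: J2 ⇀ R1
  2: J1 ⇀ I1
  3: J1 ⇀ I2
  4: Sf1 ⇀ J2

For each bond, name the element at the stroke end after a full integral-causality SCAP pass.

β4 →Sf1  (Sf1 (Sf) sets flow on bond)
β2 →I1  (I1: I, integral causality)
β3 →I2  (I2 integral (f out))
β0 →J1  (J1 needs exactly one e-in)
β1 →J2  (J2 needs exactly one e-in)

b0 stroke at J1
b1 stroke at J2
b2 stroke at I1
b3 stroke at I2
b4 stroke at Sf1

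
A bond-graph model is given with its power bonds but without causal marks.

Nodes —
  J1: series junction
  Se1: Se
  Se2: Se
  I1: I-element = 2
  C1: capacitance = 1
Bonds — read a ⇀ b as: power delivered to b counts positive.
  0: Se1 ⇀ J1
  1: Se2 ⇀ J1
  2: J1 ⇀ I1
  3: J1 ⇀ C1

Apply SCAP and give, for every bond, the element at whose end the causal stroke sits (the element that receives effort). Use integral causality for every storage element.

b0 stroke→J1  (Se1 (Se) sets effort on bond)
b1 stroke→J1  (Se2 fixes effort; stroke away)
b2 stroke→I1  (I1: I, integral causality)
b3 stroke→J1  (J1: bond 2 brought flow, rest push out)

β0 stroke at J1
β1 stroke at J1
β2 stroke at I1
β3 stroke at J1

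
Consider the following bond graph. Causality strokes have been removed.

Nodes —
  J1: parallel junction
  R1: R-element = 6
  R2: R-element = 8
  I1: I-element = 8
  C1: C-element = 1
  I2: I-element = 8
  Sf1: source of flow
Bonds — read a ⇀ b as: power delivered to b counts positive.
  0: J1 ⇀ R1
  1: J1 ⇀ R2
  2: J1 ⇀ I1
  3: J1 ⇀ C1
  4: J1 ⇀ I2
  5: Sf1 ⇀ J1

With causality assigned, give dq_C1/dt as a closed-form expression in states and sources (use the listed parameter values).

b5 stroke at Sf1  (Sf1: flow source, stroke at near end)
b2 stroke at I1  (prefer integral on I1)
b3 stroke at J1  (C1 integral (e out))
b0 stroke at R1  (0-jn J1 has e-setter on 3)
b1 stroke at R2  (common-e at J1 fixed by 3)
b4 stroke at I2  (J1: bond 3 brought effort, rest push out)

dq_C1/dt = F_Sf1 - p_I1/8 - p_I2/8 - 7*q_C1/24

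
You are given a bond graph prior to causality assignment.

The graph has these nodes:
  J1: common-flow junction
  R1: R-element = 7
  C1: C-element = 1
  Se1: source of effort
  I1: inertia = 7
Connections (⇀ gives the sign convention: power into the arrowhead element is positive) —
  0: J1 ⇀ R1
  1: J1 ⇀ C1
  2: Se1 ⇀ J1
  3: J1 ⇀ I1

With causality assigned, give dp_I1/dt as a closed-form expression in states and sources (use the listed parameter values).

#2 stroke at J1  (Se1: effort source, stroke at far end)
#1 stroke at J1  (C1: C, integral causality)
#3 stroke at I1  (I1 integral (f out))
#0 stroke at J1  (1-jn J1 has f-setter on 3)

dp_I1/dt = E_Se1 - p_I1 - q_C1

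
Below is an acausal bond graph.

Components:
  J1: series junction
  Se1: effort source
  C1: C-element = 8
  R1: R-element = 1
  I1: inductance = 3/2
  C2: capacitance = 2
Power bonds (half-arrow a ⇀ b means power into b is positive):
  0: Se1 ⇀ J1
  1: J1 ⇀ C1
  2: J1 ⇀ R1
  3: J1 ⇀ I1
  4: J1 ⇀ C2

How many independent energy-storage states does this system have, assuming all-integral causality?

3  (C1, C2, I1 all integral)

#0 |J1  (Se1 (Se) sets effort on bond)
#1 |J1  (C1 integral (e out))
#3 |I1  (I1 outputs flow p/I1)
#2 |J1  (J1: bond 3 brought flow, rest push out)
#4 |J1  (J1 flow already set via bond 3)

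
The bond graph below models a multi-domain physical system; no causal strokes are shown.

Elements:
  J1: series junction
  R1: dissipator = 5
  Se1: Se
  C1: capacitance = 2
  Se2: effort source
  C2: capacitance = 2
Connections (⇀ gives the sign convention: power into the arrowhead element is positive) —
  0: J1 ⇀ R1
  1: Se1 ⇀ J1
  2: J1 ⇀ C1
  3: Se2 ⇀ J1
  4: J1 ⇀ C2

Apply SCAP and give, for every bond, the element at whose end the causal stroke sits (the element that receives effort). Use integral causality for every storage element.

β0 stroke at R1
β1 stroke at J1
β2 stroke at J1
β3 stroke at J1
β4 stroke at J1

#1 →J1  (Se1 (Se) sets effort on bond)
#3 →J1  (Se2: effort source, stroke at far end)
#2 →J1  (prefer integral on C1)
#4 →J1  (C2: C, integral causality)
#0 →R1  (J1 needs exactly one f-in)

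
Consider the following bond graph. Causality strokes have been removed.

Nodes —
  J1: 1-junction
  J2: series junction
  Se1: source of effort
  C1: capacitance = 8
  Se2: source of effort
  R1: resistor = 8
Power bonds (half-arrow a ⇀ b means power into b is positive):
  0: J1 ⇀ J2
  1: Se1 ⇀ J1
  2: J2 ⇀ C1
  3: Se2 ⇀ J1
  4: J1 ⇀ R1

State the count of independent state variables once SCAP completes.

bond 1 |J1  (source Se1 imposes e)
bond 3 |J1  (Se2 (Se) sets effort on bond)
bond 2 |J2  (C1 outputs effort q/C1)
bond 0 |J1  (J2: last free bond brings flow in)
bond 4 |R1  (closing 1-jn rule on J1)

1  (C1 all integral)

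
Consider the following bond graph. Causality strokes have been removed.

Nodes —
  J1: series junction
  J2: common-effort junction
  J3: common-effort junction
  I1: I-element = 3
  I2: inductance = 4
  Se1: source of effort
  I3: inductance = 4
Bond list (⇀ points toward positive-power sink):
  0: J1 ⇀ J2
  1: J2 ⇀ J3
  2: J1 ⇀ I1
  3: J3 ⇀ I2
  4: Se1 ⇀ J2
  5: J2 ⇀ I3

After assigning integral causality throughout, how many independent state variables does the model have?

3  (I1, I2, I3 all integral)

β4 |J2  (Se1: effort source, stroke at far end)
β0 |J1  (0-jn J2 has e-setter on 4)
β1 |J3  (common-e at J2 fixed by 4)
β5 |I3  (common-e at J2 fixed by 4)
β3 |I2  (J3 effort already set via bond 1)
β2 |I1  (J1 needs exactly one f-in)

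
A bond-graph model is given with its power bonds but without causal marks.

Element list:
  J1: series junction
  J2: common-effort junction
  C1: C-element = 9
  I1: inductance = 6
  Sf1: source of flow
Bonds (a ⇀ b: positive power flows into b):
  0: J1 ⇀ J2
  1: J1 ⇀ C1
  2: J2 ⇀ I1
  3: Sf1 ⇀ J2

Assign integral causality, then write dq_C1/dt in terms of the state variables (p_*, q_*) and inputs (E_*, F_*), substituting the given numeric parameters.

dq_C1/dt = -F_Sf1 + p_I1/6

#3 stroke at Sf1  (Sf1 (Sf) sets flow on bond)
#1 stroke at J1  (prefer integral on C1)
#0 stroke at J2  (closing 1-jn rule on J1)
#2 stroke at I1  (J2 effort already set via bond 0)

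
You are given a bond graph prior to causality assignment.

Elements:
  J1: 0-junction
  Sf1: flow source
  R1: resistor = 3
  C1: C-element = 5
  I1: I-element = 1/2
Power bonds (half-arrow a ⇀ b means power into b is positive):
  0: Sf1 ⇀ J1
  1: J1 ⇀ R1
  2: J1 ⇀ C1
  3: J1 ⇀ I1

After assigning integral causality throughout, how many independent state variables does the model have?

2  (C1, I1 all integral)

b0 |Sf1  (Sf1 (Sf) sets flow on bond)
b2 |J1  (C1: C, integral causality)
b1 |R1  (common-e at J1 fixed by 2)
b3 |I1  (common-e at J1 fixed by 2)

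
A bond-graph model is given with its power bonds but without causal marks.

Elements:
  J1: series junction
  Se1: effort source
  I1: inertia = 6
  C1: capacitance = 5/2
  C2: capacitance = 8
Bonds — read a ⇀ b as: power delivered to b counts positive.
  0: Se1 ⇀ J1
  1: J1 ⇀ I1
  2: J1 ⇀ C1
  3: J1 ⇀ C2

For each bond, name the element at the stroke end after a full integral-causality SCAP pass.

bond 0 →J1
bond 1 →I1
bond 2 →J1
bond 3 →J1

bond 0 stroke→J1  (source Se1 imposes e)
bond 1 stroke→I1  (I1 integral (f out))
bond 2 stroke→J1  (J1: bond 1 brought flow, rest push out)
bond 3 stroke→J1  (J1 flow already set via bond 1)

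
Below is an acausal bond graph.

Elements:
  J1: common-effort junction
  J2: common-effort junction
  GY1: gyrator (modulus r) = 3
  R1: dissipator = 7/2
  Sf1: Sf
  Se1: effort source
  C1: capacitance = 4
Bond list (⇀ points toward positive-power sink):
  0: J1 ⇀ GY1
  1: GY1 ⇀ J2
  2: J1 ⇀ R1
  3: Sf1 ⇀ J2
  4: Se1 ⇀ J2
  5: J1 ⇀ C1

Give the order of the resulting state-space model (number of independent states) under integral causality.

#3 stroke at Sf1  (Sf1 fixes flow; stroke at Sf1)
#4 stroke at J2  (source Se1 imposes e)
#1 stroke at GY1  (common-e at J2 fixed by 4)
#0 stroke at GY1  (GY1: gyrator matches bond 1)
#5 stroke at J1  (prefer integral on C1)
#2 stroke at R1  (J1 effort already set via bond 5)

1  (C1 all integral)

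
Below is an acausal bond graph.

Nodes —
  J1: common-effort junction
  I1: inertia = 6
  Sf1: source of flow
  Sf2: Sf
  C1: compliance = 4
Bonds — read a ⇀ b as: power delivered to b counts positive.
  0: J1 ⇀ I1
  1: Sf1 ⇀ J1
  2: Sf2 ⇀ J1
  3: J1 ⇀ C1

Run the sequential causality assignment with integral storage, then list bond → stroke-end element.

b1 stroke→Sf1  (Sf1: flow source, stroke at near end)
b2 stroke→Sf2  (Sf2: flow source, stroke at near end)
b0 stroke→I1  (I1 outputs flow p/I1)
b3 stroke→J1  (J1 needs exactly one e-in)

bond 0 →I1
bond 1 →Sf1
bond 2 →Sf2
bond 3 →J1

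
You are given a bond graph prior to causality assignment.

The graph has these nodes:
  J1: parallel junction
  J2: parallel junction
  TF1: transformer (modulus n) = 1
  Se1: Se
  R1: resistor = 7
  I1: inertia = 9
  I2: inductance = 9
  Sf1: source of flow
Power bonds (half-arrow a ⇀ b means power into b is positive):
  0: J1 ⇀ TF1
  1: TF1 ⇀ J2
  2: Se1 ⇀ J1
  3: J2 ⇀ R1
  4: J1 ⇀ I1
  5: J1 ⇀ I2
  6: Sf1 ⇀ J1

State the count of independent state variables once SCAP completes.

b2 →J1  (Se1 (Se) sets effort on bond)
b6 →Sf1  (Sf1: flow source, stroke at near end)
b0 →TF1  (J1 effort already set via bond 2)
b4 →I1  (0-jn J1 has e-setter on 2)
b5 →I2  (J1: bond 2 brought effort, rest push out)
b1 →J2  (through TF1, causality passes straight; one stroke at TF1)
b3 →R1  (J2: bond 1 brought effort, rest push out)

2  (I1, I2 all integral)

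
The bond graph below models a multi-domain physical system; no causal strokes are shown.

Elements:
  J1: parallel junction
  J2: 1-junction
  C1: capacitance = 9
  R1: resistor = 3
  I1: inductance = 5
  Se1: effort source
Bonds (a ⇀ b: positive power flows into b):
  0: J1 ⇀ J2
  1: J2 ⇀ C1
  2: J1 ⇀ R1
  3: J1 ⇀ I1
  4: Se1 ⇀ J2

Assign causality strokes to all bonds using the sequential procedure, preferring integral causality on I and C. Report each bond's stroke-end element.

β4 →J2  (Se1 fixes effort; stroke away)
β1 →J2  (prefer integral on C1)
β0 →J1  (J2: last free bond brings flow in)
β2 →R1  (J1: bond 0 brought effort, rest push out)
β3 →I1  (common-e at J1 fixed by 0)

β0 stroke at J1
β1 stroke at J2
β2 stroke at R1
β3 stroke at I1
β4 stroke at J2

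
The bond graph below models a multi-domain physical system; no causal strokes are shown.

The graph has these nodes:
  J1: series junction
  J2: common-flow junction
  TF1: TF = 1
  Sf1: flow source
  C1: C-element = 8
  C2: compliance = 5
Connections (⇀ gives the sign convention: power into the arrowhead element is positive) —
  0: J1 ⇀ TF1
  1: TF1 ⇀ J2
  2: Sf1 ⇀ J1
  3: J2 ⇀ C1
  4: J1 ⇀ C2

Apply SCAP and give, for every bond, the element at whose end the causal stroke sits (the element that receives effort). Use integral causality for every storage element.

b0 stroke→J1
b1 stroke→TF1
b2 stroke→Sf1
b3 stroke→J2
b4 stroke→J1

bond 2 stroke→Sf1  (Sf1 fixes flow; stroke at Sf1)
bond 0 stroke→J1  (J1 flow already set via bond 2)
bond 4 stroke→J1  (common-f at J1 fixed by 2)
bond 1 stroke→TF1  (TF1: transformer flips bond 0)
bond 3 stroke→J2  (common-f at J2 fixed by 1)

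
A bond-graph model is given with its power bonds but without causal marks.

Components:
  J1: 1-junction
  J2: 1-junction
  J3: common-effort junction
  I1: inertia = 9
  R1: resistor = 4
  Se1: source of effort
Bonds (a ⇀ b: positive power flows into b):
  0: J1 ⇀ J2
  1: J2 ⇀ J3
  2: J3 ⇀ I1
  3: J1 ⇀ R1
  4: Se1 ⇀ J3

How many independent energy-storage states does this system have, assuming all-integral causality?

1  (I1 all integral)

bond 4 |J3  (Se1: effort source, stroke at far end)
bond 1 |J2  (common-e at J3 fixed by 4)
bond 2 |I1  (J3 effort already set via bond 4)
bond 0 |J1  (only one flow-in slot at J2)
bond 3 |R1  (closing 1-jn rule on J1)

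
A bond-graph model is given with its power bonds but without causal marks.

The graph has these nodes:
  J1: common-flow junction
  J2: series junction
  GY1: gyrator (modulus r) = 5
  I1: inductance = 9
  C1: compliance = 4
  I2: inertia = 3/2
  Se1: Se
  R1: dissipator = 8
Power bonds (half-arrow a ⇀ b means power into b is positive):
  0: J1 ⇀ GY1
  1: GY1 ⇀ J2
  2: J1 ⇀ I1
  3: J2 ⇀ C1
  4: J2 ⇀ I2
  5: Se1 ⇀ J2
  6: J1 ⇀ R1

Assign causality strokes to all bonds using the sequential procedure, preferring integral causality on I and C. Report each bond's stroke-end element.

bond 0 stroke at J1
bond 1 stroke at J2
bond 2 stroke at I1
bond 3 stroke at J2
bond 4 stroke at I2
bond 5 stroke at J2
bond 6 stroke at J1

bond 5 →J2  (Se1: effort source, stroke at far end)
bond 2 →I1  (I1: I, integral causality)
bond 0 →J1  (J1 flow already set via bond 2)
bond 6 →J1  (J1 flow already set via bond 2)
bond 1 →J2  (GY1 both-in/both-out from 0)
bond 3 →J2  (C1: C, integral causality)
bond 4 →I2  (J2 needs exactly one f-in)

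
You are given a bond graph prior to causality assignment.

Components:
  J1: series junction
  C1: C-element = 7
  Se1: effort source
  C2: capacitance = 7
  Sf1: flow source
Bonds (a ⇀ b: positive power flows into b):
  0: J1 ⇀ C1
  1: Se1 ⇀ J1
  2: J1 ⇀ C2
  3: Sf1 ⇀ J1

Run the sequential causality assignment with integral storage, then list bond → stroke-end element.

#0 →J1
#1 →J1
#2 →J1
#3 →Sf1

#1 stroke at J1  (Se1 (Se) sets effort on bond)
#3 stroke at Sf1  (source Sf1 imposes f)
#0 stroke at J1  (common-f at J1 fixed by 3)
#2 stroke at J1  (common-f at J1 fixed by 3)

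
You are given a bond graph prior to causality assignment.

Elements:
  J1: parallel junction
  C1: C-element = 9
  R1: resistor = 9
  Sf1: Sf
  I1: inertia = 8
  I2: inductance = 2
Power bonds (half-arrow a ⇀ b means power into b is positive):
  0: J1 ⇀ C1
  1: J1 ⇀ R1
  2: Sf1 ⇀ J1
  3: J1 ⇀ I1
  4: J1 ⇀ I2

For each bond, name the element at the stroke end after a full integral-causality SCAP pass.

β0 stroke→J1
β1 stroke→R1
β2 stroke→Sf1
β3 stroke→I1
β4 stroke→I2

bond 2 stroke→Sf1  (source Sf1 imposes f)
bond 0 stroke→J1  (C1 integral (e out))
bond 1 stroke→R1  (J1 effort already set via bond 0)
bond 3 stroke→I1  (J1 effort already set via bond 0)
bond 4 stroke→I2  (J1 effort already set via bond 0)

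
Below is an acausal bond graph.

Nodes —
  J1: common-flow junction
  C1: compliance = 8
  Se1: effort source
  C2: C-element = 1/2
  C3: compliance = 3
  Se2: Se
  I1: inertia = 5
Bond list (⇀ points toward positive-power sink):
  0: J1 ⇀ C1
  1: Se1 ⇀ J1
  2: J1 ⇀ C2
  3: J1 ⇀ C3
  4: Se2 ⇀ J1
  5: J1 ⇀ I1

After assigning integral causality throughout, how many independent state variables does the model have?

4  (C1, C2, C3, I1 all integral)

#1 →J1  (Se1 fixes effort; stroke away)
#4 →J1  (Se2: effort source, stroke at far end)
#0 →J1  (prefer integral on C1)
#2 →J1  (C2 outputs effort q/C2)
#3 →J1  (C3 outputs effort q/C3)
#5 →I1  (J1: last free bond brings flow in)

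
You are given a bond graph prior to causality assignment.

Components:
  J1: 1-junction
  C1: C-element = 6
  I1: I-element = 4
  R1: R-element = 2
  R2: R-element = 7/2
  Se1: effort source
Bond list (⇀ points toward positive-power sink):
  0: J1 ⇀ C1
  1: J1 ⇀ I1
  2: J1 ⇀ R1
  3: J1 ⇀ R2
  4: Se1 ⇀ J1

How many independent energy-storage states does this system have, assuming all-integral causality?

bond 4 stroke at J1  (Se1 (Se) sets effort on bond)
bond 0 stroke at J1  (C1 integral (e out))
bond 1 stroke at I1  (prefer integral on I1)
bond 2 stroke at J1  (1-jn J1 has f-setter on 1)
bond 3 stroke at J1  (J1 flow already set via bond 1)

2  (C1, I1 all integral)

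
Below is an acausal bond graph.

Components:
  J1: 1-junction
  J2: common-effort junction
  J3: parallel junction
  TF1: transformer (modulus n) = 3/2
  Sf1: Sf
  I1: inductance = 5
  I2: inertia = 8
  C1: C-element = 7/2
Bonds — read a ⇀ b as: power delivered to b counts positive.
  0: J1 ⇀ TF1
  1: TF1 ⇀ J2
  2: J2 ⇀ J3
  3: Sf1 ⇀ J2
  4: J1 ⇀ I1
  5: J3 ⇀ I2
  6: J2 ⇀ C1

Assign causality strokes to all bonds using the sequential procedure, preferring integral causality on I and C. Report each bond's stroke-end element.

bond 0 stroke→J1
bond 1 stroke→TF1
bond 2 stroke→J3
bond 3 stroke→Sf1
bond 4 stroke→I1
bond 5 stroke→I2
bond 6 stroke→J2

b3 →Sf1  (source Sf1 imposes f)
b4 →I1  (I1 outputs flow p/I1)
b0 →J1  (1-jn J1 has f-setter on 4)
b1 →TF1  (through TF1, causality passes straight; one stroke at TF1)
b5 →I2  (I2: I, integral causality)
b2 →J3  (closing 0-jn rule on J3)
b6 →J2  (closing 0-jn rule on J2)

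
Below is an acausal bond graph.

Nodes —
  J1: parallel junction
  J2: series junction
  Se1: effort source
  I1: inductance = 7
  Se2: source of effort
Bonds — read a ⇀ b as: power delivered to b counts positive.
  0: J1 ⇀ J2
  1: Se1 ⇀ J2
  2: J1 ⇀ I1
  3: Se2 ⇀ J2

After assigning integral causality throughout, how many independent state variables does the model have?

1  (I1 all integral)

#1 stroke at J2  (Se1 fixes effort; stroke away)
#3 stroke at J2  (Se2: effort source, stroke at far end)
#0 stroke at J1  (J2 needs exactly one f-in)
#2 stroke at I1  (common-e at J1 fixed by 0)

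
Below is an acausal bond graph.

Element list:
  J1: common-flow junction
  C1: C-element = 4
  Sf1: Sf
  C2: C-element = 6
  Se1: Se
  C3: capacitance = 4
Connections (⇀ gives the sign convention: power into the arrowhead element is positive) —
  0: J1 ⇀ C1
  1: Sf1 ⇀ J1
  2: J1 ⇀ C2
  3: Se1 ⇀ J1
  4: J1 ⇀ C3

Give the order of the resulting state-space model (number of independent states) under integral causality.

bond 1 stroke at Sf1  (Sf1 (Sf) sets flow on bond)
bond 3 stroke at J1  (Se1: effort source, stroke at far end)
bond 0 stroke at J1  (common-f at J1 fixed by 1)
bond 2 stroke at J1  (J1 flow already set via bond 1)
bond 4 stroke at J1  (1-jn J1 has f-setter on 1)

3  (C1, C2, C3 all integral)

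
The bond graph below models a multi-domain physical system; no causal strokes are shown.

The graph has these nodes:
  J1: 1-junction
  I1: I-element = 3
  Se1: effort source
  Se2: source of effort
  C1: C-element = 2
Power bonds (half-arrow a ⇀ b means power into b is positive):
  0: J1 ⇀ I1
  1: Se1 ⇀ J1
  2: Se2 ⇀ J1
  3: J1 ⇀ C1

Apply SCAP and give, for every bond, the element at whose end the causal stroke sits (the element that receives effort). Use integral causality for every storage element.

b1 stroke at J1  (source Se1 imposes e)
b2 stroke at J1  (Se2 fixes effort; stroke away)
b0 stroke at I1  (prefer integral on I1)
b3 stroke at J1  (common-f at J1 fixed by 0)

bond 0 stroke at I1
bond 1 stroke at J1
bond 2 stroke at J1
bond 3 stroke at J1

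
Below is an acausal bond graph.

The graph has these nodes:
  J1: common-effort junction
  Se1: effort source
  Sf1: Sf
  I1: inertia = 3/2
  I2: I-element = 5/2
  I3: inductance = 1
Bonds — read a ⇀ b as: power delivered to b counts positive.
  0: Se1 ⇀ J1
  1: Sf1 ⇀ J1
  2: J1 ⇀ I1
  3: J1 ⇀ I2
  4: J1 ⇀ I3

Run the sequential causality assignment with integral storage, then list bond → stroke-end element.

#0 stroke→J1
#1 stroke→Sf1
#2 stroke→I1
#3 stroke→I2
#4 stroke→I3

bond 0 |J1  (Se1: effort source, stroke at far end)
bond 1 |Sf1  (Sf1 (Sf) sets flow on bond)
bond 2 |I1  (J1 effort already set via bond 0)
bond 3 |I2  (J1: bond 0 brought effort, rest push out)
bond 4 |I3  (0-jn J1 has e-setter on 0)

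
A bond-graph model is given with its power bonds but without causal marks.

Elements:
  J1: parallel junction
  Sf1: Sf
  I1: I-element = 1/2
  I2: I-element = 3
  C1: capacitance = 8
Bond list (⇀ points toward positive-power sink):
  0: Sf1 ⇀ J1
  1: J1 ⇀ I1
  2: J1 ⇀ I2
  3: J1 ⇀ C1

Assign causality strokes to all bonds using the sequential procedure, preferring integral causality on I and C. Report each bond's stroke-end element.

bond 0 stroke→Sf1
bond 1 stroke→I1
bond 2 stroke→I2
bond 3 stroke→J1

β0 stroke→Sf1  (Sf1: flow source, stroke at near end)
β1 stroke→I1  (I1 outputs flow p/I1)
β2 stroke→I2  (prefer integral on I2)
β3 stroke→J1  (closing 0-jn rule on J1)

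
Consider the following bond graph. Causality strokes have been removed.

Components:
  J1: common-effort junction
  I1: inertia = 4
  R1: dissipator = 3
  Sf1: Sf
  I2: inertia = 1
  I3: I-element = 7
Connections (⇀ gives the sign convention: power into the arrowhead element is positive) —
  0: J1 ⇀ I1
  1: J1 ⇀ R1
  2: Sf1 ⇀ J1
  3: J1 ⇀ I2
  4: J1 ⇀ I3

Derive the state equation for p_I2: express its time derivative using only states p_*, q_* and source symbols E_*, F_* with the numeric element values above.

bond 2 stroke at Sf1  (Sf1: flow source, stroke at near end)
bond 0 stroke at I1  (I1: I, integral causality)
bond 3 stroke at I2  (I2: I, integral causality)
bond 4 stroke at I3  (I3: I, integral causality)
bond 1 stroke at J1  (J1: last free bond brings effort in)

dp_I2/dt = 3*F_Sf1 - 3*p_I1/4 - 3*p_I2 - 3*p_I3/7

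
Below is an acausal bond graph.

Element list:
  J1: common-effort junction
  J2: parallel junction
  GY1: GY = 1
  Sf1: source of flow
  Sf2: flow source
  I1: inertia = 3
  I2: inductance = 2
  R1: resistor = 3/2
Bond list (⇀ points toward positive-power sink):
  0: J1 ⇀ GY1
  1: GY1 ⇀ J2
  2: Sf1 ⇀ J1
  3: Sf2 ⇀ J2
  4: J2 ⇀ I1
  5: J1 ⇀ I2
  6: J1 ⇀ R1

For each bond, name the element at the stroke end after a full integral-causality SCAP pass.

#2 →Sf1  (source Sf1 imposes f)
#3 →Sf2  (Sf2 fixes flow; stroke at Sf2)
#4 →I1  (I1 outputs flow p/I1)
#1 →J2  (J2 needs exactly one e-in)
#0 →J1  (GY1: gyrator matches bond 1)
#5 →I2  (0-jn J1 has e-setter on 0)
#6 →R1  (J1 effort already set via bond 0)

#0 |J1
#1 |J2
#2 |Sf1
#3 |Sf2
#4 |I1
#5 |I2
#6 |R1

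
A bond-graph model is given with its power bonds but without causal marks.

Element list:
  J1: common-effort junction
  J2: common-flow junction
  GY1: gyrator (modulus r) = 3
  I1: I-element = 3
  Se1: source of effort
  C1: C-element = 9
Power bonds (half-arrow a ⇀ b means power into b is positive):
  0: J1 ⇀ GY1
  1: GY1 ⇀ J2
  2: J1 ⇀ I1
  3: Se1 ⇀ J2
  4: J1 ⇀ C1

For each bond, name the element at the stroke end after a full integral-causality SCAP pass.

b0 |GY1
b1 |GY1
b2 |I1
b3 |J2
b4 |J1

β3 |J2  (Se1 (Se) sets effort on bond)
β1 |GY1  (only one flow-in slot at J2)
β0 |GY1  (GY1 both-in/both-out from 1)
β2 |I1  (prefer integral on I1)
β4 |J1  (closing 0-jn rule on J1)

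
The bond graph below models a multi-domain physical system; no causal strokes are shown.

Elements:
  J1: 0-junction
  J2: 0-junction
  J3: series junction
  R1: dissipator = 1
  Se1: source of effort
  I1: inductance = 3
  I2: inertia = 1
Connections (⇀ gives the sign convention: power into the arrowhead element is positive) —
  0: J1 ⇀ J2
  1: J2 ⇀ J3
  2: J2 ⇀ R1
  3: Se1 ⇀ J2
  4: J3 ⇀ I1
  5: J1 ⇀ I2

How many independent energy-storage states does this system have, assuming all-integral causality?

b3 stroke at J2  (Se1: effort source, stroke at far end)
b0 stroke at J1  (J2 effort already set via bond 3)
b1 stroke at J3  (J2 effort already set via bond 3)
b2 stroke at R1  (J2: bond 3 brought effort, rest push out)
b4 stroke at I1  (J3: last free bond brings flow in)
b5 stroke at I2  (J1 effort already set via bond 0)

2  (I1, I2 all integral)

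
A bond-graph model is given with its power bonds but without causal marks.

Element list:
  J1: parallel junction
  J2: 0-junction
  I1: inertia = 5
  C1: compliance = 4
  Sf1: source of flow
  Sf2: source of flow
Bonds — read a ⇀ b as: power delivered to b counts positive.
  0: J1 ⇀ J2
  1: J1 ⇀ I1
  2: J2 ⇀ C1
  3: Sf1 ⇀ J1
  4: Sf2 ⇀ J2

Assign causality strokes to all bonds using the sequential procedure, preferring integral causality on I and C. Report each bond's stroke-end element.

#3 →Sf1  (source Sf1 imposes f)
#4 →Sf2  (Sf2 (Sf) sets flow on bond)
#1 →I1  (prefer integral on I1)
#0 →J1  (only one effort-in slot at J1)
#2 →J2  (J2 needs exactly one e-in)

b0 →J1
b1 →I1
b2 →J2
b3 →Sf1
b4 →Sf2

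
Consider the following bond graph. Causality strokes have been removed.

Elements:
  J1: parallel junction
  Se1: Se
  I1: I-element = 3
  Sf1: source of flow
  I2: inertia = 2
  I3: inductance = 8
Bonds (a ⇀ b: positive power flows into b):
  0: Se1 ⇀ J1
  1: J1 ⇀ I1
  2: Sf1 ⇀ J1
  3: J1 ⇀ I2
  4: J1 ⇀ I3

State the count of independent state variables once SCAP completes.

bond 0 →J1  (source Se1 imposes e)
bond 2 →Sf1  (Sf1 fixes flow; stroke at Sf1)
bond 1 →I1  (common-e at J1 fixed by 0)
bond 3 →I2  (J1 effort already set via bond 0)
bond 4 →I3  (0-jn J1 has e-setter on 0)

3  (I1, I2, I3 all integral)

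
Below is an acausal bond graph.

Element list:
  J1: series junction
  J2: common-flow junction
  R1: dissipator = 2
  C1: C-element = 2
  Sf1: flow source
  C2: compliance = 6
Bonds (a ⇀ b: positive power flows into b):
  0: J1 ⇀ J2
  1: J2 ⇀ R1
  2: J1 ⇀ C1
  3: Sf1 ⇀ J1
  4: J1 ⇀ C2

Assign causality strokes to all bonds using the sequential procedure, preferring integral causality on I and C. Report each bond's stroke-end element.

bond 3 stroke at Sf1  (source Sf1 imposes f)
bond 0 stroke at J1  (J1: bond 3 brought flow, rest push out)
bond 2 stroke at J1  (common-f at J1 fixed by 3)
bond 4 stroke at J1  (J1 flow already set via bond 3)
bond 1 stroke at J2  (J2 flow already set via bond 0)

b0 stroke→J1
b1 stroke→J2
b2 stroke→J1
b3 stroke→Sf1
b4 stroke→J1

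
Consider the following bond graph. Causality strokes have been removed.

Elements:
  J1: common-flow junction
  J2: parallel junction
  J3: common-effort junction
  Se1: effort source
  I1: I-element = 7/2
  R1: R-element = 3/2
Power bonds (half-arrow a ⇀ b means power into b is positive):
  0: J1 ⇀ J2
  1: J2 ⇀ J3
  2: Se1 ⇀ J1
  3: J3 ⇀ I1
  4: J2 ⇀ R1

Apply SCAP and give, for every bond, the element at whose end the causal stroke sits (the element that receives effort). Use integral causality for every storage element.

β0 stroke→J2
β1 stroke→J3
β2 stroke→J1
β3 stroke→I1
β4 stroke→R1

#2 |J1  (Se1: effort source, stroke at far end)
#0 |J2  (J1 needs exactly one f-in)
#1 |J3  (0-jn J2 has e-setter on 0)
#4 |R1  (J2: bond 0 brought effort, rest push out)
#3 |I1  (J3: bond 1 brought effort, rest push out)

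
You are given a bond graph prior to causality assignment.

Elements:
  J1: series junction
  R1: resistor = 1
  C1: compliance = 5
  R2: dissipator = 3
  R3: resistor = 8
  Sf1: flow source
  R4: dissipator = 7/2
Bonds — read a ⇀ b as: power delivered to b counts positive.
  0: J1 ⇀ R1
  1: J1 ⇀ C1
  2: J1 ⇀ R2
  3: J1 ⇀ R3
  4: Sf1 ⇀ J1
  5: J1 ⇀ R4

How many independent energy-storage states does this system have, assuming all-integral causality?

β4 |Sf1  (Sf1 (Sf) sets flow on bond)
β0 |J1  (J1 flow already set via bond 4)
β1 |J1  (J1 flow already set via bond 4)
β2 |J1  (J1 flow already set via bond 4)
β3 |J1  (common-f at J1 fixed by 4)
β5 |J1  (1-jn J1 has f-setter on 4)

1  (C1 all integral)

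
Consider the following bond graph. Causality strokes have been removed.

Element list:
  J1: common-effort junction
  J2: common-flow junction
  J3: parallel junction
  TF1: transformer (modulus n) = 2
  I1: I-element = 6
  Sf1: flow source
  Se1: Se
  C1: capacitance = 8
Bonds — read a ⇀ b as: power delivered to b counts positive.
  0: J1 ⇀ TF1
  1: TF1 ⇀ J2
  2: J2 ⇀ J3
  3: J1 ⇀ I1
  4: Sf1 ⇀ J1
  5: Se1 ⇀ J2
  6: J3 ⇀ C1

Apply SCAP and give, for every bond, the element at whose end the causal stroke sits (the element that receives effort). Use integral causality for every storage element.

b0 →J1
b1 →TF1
b2 →J2
b3 →I1
b4 →Sf1
b5 →J2
b6 →J3

β4 stroke→Sf1  (Sf1 (Sf) sets flow on bond)
β5 stroke→J2  (source Se1 imposes e)
β3 stroke→I1  (prefer integral on I1)
β0 stroke→J1  (closing 0-jn rule on J1)
β1 stroke→TF1  (TF1 one-in-one-out from 0)
β2 stroke→J2  (J2 flow already set via bond 1)
β6 stroke→J3  (J3: last free bond brings effort in)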